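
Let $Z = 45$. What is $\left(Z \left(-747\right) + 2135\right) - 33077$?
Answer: $-64557$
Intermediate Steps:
$\left(Z \left(-747\right) + 2135\right) - 33077 = \left(45 \left(-747\right) + 2135\right) - 33077 = \left(-33615 + 2135\right) - 33077 = -31480 - 33077 = -64557$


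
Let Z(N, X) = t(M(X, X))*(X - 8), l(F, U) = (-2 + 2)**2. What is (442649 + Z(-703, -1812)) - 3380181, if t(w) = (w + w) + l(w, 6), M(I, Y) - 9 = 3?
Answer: -2981212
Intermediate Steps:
M(I, Y) = 12 (M(I, Y) = 9 + 3 = 12)
l(F, U) = 0 (l(F, U) = 0**2 = 0)
t(w) = 2*w (t(w) = (w + w) + 0 = 2*w + 0 = 2*w)
Z(N, X) = -192 + 24*X (Z(N, X) = (2*12)*(X - 8) = 24*(-8 + X) = -192 + 24*X)
(442649 + Z(-703, -1812)) - 3380181 = (442649 + (-192 + 24*(-1812))) - 3380181 = (442649 + (-192 - 43488)) - 3380181 = (442649 - 43680) - 3380181 = 398969 - 3380181 = -2981212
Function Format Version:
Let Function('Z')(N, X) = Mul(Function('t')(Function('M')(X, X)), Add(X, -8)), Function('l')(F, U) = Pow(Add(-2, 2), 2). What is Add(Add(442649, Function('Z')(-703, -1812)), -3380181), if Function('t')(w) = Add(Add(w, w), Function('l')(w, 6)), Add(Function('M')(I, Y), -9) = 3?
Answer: -2981212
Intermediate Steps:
Function('M')(I, Y) = 12 (Function('M')(I, Y) = Add(9, 3) = 12)
Function('l')(F, U) = 0 (Function('l')(F, U) = Pow(0, 2) = 0)
Function('t')(w) = Mul(2, w) (Function('t')(w) = Add(Add(w, w), 0) = Add(Mul(2, w), 0) = Mul(2, w))
Function('Z')(N, X) = Add(-192, Mul(24, X)) (Function('Z')(N, X) = Mul(Mul(2, 12), Add(X, -8)) = Mul(24, Add(-8, X)) = Add(-192, Mul(24, X)))
Add(Add(442649, Function('Z')(-703, -1812)), -3380181) = Add(Add(442649, Add(-192, Mul(24, -1812))), -3380181) = Add(Add(442649, Add(-192, -43488)), -3380181) = Add(Add(442649, -43680), -3380181) = Add(398969, -3380181) = -2981212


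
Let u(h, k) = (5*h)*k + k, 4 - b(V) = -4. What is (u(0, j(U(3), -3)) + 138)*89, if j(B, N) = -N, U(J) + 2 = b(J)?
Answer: 12549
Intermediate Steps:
b(V) = 8 (b(V) = 4 - 1*(-4) = 4 + 4 = 8)
U(J) = 6 (U(J) = -2 + 8 = 6)
u(h, k) = k + 5*h*k (u(h, k) = 5*h*k + k = k + 5*h*k)
(u(0, j(U(3), -3)) + 138)*89 = ((-1*(-3))*(1 + 5*0) + 138)*89 = (3*(1 + 0) + 138)*89 = (3*1 + 138)*89 = (3 + 138)*89 = 141*89 = 12549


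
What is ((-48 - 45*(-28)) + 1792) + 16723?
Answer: 19727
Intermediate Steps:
((-48 - 45*(-28)) + 1792) + 16723 = ((-48 + 1260) + 1792) + 16723 = (1212 + 1792) + 16723 = 3004 + 16723 = 19727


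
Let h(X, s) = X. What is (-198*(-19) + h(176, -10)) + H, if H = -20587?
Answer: -16649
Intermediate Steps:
(-198*(-19) + h(176, -10)) + H = (-198*(-19) + 176) - 20587 = (3762 + 176) - 20587 = 3938 - 20587 = -16649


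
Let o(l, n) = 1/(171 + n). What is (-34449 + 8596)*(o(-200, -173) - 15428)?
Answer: 797746021/2 ≈ 3.9887e+8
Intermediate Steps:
(-34449 + 8596)*(o(-200, -173) - 15428) = (-34449 + 8596)*(1/(171 - 173) - 15428) = -25853*(1/(-2) - 15428) = -25853*(-½ - 15428) = -25853*(-30857/2) = 797746021/2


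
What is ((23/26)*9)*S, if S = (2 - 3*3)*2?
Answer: -1449/13 ≈ -111.46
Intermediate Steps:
S = -14 (S = (2 - 9)*2 = -7*2 = -14)
((23/26)*9)*S = ((23/26)*9)*(-14) = (207/26)*(-14) = -1449/13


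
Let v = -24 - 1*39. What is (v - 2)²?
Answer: 4225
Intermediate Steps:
v = -63 (v = -24 - 39 = -63)
(v - 2)² = (-63 - 2)² = (-65)² = 4225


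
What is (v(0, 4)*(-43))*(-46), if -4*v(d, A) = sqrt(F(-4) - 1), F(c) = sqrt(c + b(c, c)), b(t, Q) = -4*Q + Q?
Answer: -989*sqrt(-1 + 2*sqrt(2))/2 ≈ -668.66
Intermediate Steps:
b(t, Q) = -3*Q
F(c) = sqrt(2)*sqrt(-c) (F(c) = sqrt(c - 3*c) = sqrt(-2*c) = sqrt(2)*sqrt(-c))
v(d, A) = -sqrt(-1 + 2*sqrt(2))/4 (v(d, A) = -sqrt(sqrt(2)*sqrt(-1*(-4)) - 1)/4 = -sqrt(sqrt(2)*sqrt(4) - 1)/4 = -sqrt(sqrt(2)*2 - 1)/4 = -sqrt(2*sqrt(2) - 1)/4 = -sqrt(-1 + 2*sqrt(2))/4)
(v(0, 4)*(-43))*(-46) = (-sqrt(-1 + 2*sqrt(2))/4*(-43))*(-46) = (43*sqrt(-1 + 2*sqrt(2))/4)*(-46) = -989*sqrt(-1 + 2*sqrt(2))/2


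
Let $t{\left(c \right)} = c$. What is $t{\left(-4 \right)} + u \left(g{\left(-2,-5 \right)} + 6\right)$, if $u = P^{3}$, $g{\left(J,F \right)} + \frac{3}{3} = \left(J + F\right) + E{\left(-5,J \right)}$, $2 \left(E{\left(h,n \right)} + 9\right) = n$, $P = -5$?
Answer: $1496$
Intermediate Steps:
$E{\left(h,n \right)} = -9 + \frac{n}{2}$
$g{\left(J,F \right)} = -10 + F + \frac{3 J}{2}$ ($g{\left(J,F \right)} = -1 + \left(\left(J + F\right) + \left(-9 + \frac{J}{2}\right)\right) = -1 + \left(\left(F + J\right) + \left(-9 + \frac{J}{2}\right)\right) = -1 + \left(-9 + F + \frac{3 J}{2}\right) = -10 + F + \frac{3 J}{2}$)
$u = -125$ ($u = \left(-5\right)^{3} = -125$)
$t{\left(-4 \right)} + u \left(g{\left(-2,-5 \right)} + 6\right) = -4 - 125 \left(\left(-10 - 5 + \frac{3}{2} \left(-2\right)\right) + 6\right) = -4 - 125 \left(\left(-10 - 5 - 3\right) + 6\right) = -4 - 125 \left(-18 + 6\right) = -4 - -1500 = -4 + 1500 = 1496$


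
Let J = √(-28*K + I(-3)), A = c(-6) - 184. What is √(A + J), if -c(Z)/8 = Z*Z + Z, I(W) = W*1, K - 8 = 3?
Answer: √(-424 + I*√311) ≈ 0.4281 + 20.596*I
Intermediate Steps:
K = 11 (K = 8 + 3 = 11)
I(W) = W
c(Z) = -8*Z - 8*Z² (c(Z) = -8*(Z*Z + Z) = -8*(Z² + Z) = -8*(Z + Z²) = -8*Z - 8*Z²)
A = -424 (A = -8*(-6)*(1 - 6) - 184 = -8*(-6)*(-5) - 184 = -240 - 184 = -424)
J = I*√311 (J = √(-28*11 - 3) = √(-308 - 3) = √(-311) = I*√311 ≈ 17.635*I)
√(A + J) = √(-424 + I*√311)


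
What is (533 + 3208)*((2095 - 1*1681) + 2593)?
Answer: 11249187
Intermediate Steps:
(533 + 3208)*((2095 - 1*1681) + 2593) = 3741*((2095 - 1681) + 2593) = 3741*(414 + 2593) = 3741*3007 = 11249187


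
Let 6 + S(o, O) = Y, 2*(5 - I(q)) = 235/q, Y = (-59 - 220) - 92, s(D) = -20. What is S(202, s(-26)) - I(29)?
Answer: -21921/58 ≈ -377.95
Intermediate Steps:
Y = -371 (Y = -279 - 92 = -371)
I(q) = 5 - 235/(2*q)
S(o, O) = -377 (S(o, O) = -6 - 371 = -377)
S(202, s(-26)) - I(29) = -377 - (5 - 235/2/29) = -377 - (5 - 235/2*1/29) = -377 - (5 - 235/58) = -377 - 1*55/58 = -377 - 55/58 = -21921/58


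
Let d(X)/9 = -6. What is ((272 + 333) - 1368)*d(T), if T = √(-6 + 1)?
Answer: 41202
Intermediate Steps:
T = I*√5 (T = √(-5) = I*√5 ≈ 2.2361*I)
d(X) = -54 (d(X) = 9*(-6) = -54)
((272 + 333) - 1368)*d(T) = ((272 + 333) - 1368)*(-54) = (605 - 1368)*(-54) = -763*(-54) = 41202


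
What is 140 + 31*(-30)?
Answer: -790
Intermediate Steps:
140 + 31*(-30) = 140 - 930 = -790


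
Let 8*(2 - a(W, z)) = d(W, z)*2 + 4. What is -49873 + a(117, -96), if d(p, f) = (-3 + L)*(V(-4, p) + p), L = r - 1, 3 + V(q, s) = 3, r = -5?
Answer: -198433/4 ≈ -49608.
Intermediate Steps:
V(q, s) = 0 (V(q, s) = -3 + 3 = 0)
L = -6 (L = -5 - 1 = -6)
d(p, f) = -9*p (d(p, f) = (-3 - 6)*(0 + p) = -9*p)
a(W, z) = 3/2 + 9*W/4 (a(W, z) = 2 - (-9*W*2 + 4)/8 = 2 - (-18*W + 4)/8 = 2 - (4 - 18*W)/8 = 2 + (-½ + 9*W/4) = 3/2 + 9*W/4)
-49873 + a(117, -96) = -49873 + (3/2 + (9/4)*117) = -49873 + (3/2 + 1053/4) = -49873 + 1059/4 = -198433/4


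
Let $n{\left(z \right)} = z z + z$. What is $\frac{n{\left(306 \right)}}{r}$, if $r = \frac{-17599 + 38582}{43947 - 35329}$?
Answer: $\frac{809592156}{20983} \approx 38583.0$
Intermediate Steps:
$n{\left(z \right)} = z + z^{2}$ ($n{\left(z \right)} = z^{2} + z = z + z^{2}$)
$r = \frac{20983}{8618} \approx 2.4348$
$\frac{n{\left(306 \right)}}{r} = \frac{306 \left(1 + 306\right)}{\frac{20983}{8618}} = 306 \cdot 307 \cdot \frac{8618}{20983} = 93942 \cdot \frac{8618}{20983} = \frac{809592156}{20983}$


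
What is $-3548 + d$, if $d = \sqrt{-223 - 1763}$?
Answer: $-3548 + i \sqrt{1986} \approx -3548.0 + 44.565 i$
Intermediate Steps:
$d = i \sqrt{1986}$ ($d = \sqrt{-1986} = i \sqrt{1986} \approx 44.565 i$)
$-3548 + d = -3548 + i \sqrt{1986}$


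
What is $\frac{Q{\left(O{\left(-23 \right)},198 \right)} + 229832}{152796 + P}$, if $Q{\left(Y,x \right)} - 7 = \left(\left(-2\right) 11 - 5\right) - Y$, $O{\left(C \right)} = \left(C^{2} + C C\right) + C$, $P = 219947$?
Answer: $\frac{228777}{372743} \approx 0.61377$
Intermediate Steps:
$O{\left(C \right)} = C + 2 C^{2}$ ($O{\left(C \right)} = \left(C^{2} + C^{2}\right) + C = 2 C^{2} + C = C + 2 C^{2}$)
$Q{\left(Y,x \right)} = -20 - Y$ ($Q{\left(Y,x \right)} = 7 - \left(27 + Y\right) = -20 - Y$)
$\frac{Q{\left(O{\left(-23 \right)},198 \right)} + 229832}{152796 + P} = \frac{\left(-20 - - 23 \left(1 + 2 \left(-23\right)\right)\right) + 229832}{152796 + 219947} = \frac{\left(-20 - - 23 \left(1 - 46\right)\right) + 229832}{372743} = \left(\left(-20 - \left(-23\right) \left(-45\right)\right) + 229832\right) \frac{1}{372743} = \left(\left(-20 - 1035\right) + 229832\right) \frac{1}{372743} = \left(-1055 + 229832\right) \frac{1}{372743} = 228777 \cdot \frac{1}{372743} = \frac{228777}{372743}$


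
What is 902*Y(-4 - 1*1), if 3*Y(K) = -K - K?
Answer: 9020/3 ≈ 3006.7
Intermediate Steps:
Y(K) = -2*K/3 (Y(K) = (-K - K)/3 = (-2*K)/3 = -2*K/3)
902*Y(-4 - 1*1) = 902*(-2*(-4 - 1*1)/3) = 902*(-2*(-4 - 1)/3) = 902*(-⅔*(-5)) = 902*(10/3) = 9020/3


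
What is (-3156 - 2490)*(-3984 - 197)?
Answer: 23605926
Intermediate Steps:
(-3156 - 2490)*(-3984 - 197) = -5646*(-4181) = 23605926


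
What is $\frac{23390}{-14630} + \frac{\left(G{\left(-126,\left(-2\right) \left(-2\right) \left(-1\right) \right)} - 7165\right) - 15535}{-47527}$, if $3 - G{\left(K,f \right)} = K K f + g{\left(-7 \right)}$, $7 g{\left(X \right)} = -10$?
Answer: $- \frac{170868384}{69532001} \approx -2.4574$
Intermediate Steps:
$g{\left(X \right)} = - \frac{10}{7}$ ($g{\left(X \right)} = \frac{1}{7} \left(-10\right) = - \frac{10}{7}$)
$G{\left(K,f \right)} = \frac{31}{7} - f K^{2}$ ($G{\left(K,f \right)} = 3 - \left(K K f - \frac{10}{7}\right) = 3 - \left(K^{2} f - \frac{10}{7}\right) = 3 - \left(f K^{2} - \frac{10}{7}\right) = 3 - \left(- \frac{10}{7} + f K^{2}\right) = \frac{31}{7} - f K^{2}$)
$\frac{23390}{-14630} + \frac{\left(G{\left(-126,\left(-2\right) \left(-2\right) \left(-1\right) \right)} - 7165\right) - 15535}{-47527} = \frac{23390}{-14630} + \frac{\left(\left(\frac{31}{7} - \left(-2\right) \left(-2\right) \left(-1\right) \left(-126\right)^{2}\right) - 7165\right) - 15535}{-47527} = 23390 \left(- \frac{1}{14630}\right) + \left(\left(\left(\frac{31}{7} - 4 \left(-1\right) 15876\right) - 7165\right) - 15535\right) \left(- \frac{1}{47527}\right) = - \frac{2339}{1463} + \left(\left(\left(\frac{31}{7} - \left(-4\right) 15876\right) - 7165\right) - 15535\right) \left(- \frac{1}{47527}\right) = - \frac{2339}{1463} + \left(\left(\left(\frac{31}{7} + 63504\right) - 7165\right) - 15535\right) \left(- \frac{1}{47527}\right) = - \frac{2339}{1463} + \left(\left(\frac{444559}{7} - 7165\right) - 15535\right) \left(- \frac{1}{47527}\right) = - \frac{2339}{1463} + \left(\frac{394404}{7} - 15535\right) \left(- \frac{1}{47527}\right) = - \frac{2339}{1463} + \frac{285659}{7} \left(- \frac{1}{47527}\right) = - \frac{2339}{1463} - \frac{285659}{332689} = - \frac{170868384}{69532001}$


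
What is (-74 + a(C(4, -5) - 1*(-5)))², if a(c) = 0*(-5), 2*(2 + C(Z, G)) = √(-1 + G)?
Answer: 5476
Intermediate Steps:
C(Z, G) = -2 + √(-1 + G)/2
a(c) = 0
(-74 + a(C(4, -5) - 1*(-5)))² = (-74 + 0)² = (-74)² = 5476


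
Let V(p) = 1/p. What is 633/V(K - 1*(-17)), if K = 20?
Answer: 23421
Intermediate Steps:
633/V(K - 1*(-17)) = 633/(1/(20 - 1*(-17))) = 633/(1/(20 + 17)) = 633/(1/37) = 633*37 = 23421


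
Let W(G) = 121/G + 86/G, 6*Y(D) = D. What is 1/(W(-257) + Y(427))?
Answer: 1542/108497 ≈ 0.014212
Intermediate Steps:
Y(D) = D/6
W(G) = 207/G
1/(W(-257) + Y(427)) = 1/(207/(-257) + (⅙)*427) = 1/(207*(-1/257) + 427/6) = 1/(-207/257 + 427/6) = 1/(108497/1542) = 1542/108497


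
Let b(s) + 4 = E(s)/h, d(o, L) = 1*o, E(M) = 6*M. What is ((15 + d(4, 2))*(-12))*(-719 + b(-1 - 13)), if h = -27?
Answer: 492404/3 ≈ 1.6413e+5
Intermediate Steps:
d(o, L) = o
b(s) = -4 - 2*s/9 (b(s) = -4 + (6*s)/(-27) = -4 + (6*s)*(-1/27) = -4 - 2*s/9)
((15 + d(4, 2))*(-12))*(-719 + b(-1 - 13)) = ((15 + 4)*(-12))*(-719 + (-4 - 2*(-1 - 13)/9)) = (19*(-12))*(-719 + (-4 - 2/9*(-14))) = -228*(-719 + (-4 + 28/9)) = -228*(-719 - 8/9) = -228*(-6479/9) = 492404/3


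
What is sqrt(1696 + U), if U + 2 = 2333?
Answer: sqrt(4027) ≈ 63.459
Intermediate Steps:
U = 2331 (U = -2 + 2333 = 2331)
sqrt(1696 + U) = sqrt(1696 + 2331) = sqrt(4027)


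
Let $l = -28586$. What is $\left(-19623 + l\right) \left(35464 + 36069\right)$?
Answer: $-3448534397$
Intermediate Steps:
$\left(-19623 + l\right) \left(35464 + 36069\right) = \left(-19623 - 28586\right) \left(35464 + 36069\right) = \left(-48209\right) 71533 = -3448534397$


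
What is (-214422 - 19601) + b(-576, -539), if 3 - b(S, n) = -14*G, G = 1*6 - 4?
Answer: -233992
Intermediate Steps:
G = 2 (G = 6 - 4 = 2)
b(S, n) = 31 (b(S, n) = 3 - (-14)*2 = 3 - 1*(-28) = 3 + 28 = 31)
(-214422 - 19601) + b(-576, -539) = (-214422 - 19601) + 31 = -234023 + 31 = -233992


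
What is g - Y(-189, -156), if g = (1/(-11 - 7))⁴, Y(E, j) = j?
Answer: 16376257/104976 ≈ 156.00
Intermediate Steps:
g = 1/104976 (g = (1/(-18))⁴ = (-1/18)⁴ = 1/104976 ≈ 9.5260e-6)
g - Y(-189, -156) = 1/104976 - 1*(-156) = 1/104976 + 156 = 16376257/104976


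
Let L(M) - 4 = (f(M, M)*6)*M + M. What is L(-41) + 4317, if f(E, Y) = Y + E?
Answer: 24452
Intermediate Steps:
f(E, Y) = E + Y
L(M) = 4 + M + 12*M**2 (L(M) = 4 + (((M + M)*6)*M + M) = 4 + (((2*M)*6)*M + M) = 4 + ((12*M)*M + M) = 4 + (12*M**2 + M) = 4 + (M + 12*M**2) = 4 + M + 12*M**2)
L(-41) + 4317 = (4 - 41 + 12*(-41)**2) + 4317 = (4 - 41 + 12*1681) + 4317 = (4 - 41 + 20172) + 4317 = 20135 + 4317 = 24452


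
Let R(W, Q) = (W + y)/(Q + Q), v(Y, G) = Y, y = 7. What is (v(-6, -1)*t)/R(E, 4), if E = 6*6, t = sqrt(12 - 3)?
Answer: -144/43 ≈ -3.3488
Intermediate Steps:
t = 3 (t = sqrt(9) = 3)
E = 36
R(W, Q) = (7 + W)/(2*Q) (R(W, Q) = (W + 7)/(Q + Q) = (7 + W)/((2*Q)) = (7 + W)*(1/(2*Q)) = (7 + W)/(2*Q))
(v(-6, -1)*t)/R(E, 4) = (-6*3)/(((1/2)*(7 + 36)/4)) = -18/((1/2)*(1/4)*43) = -18/43/8 = -18*8/43 = -144/43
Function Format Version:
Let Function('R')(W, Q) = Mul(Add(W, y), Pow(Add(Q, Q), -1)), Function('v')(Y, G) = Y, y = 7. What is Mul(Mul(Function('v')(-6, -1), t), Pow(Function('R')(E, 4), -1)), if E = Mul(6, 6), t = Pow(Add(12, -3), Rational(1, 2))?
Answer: Rational(-144, 43) ≈ -3.3488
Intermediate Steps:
t = 3 (t = Pow(9, Rational(1, 2)) = 3)
E = 36
Function('R')(W, Q) = Mul(Rational(1, 2), Pow(Q, -1), Add(7, W)) (Function('R')(W, Q) = Mul(Add(W, 7), Pow(Add(Q, Q), -1)) = Mul(Add(7, W), Pow(Mul(2, Q), -1)) = Mul(Add(7, W), Mul(Rational(1, 2), Pow(Q, -1))) = Mul(Rational(1, 2), Pow(Q, -1), Add(7, W)))
Mul(Mul(Function('v')(-6, -1), t), Pow(Function('R')(E, 4), -1)) = Mul(Mul(-6, 3), Pow(Mul(Rational(1, 2), Pow(4, -1), Add(7, 36)), -1)) = Mul(-18, Pow(Mul(Rational(1, 2), Rational(1, 4), 43), -1)) = Mul(-18, Pow(Rational(43, 8), -1)) = Mul(-18, Rational(8, 43)) = Rational(-144, 43)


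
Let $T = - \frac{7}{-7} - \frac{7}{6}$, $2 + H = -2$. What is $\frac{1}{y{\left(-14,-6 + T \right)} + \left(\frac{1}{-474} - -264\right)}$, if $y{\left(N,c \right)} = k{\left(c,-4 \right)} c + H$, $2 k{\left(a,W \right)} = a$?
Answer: $\frac{5688}{1587019} \approx 0.0035841$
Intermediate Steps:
$H = -4$ ($H = -2 - 2 = -4$)
$T = - \frac{1}{6}$ ($T = \left(-7\right) \left(- \frac{1}{7}\right) - \frac{7}{6} = 1 - \frac{7}{6} = - \frac{1}{6} \approx -0.16667$)
$k{\left(a,W \right)} = \frac{a}{2}$
$y{\left(N,c \right)} = -4 + \frac{c^{2}}{2}$ ($y{\left(N,c \right)} = \frac{c}{2} c - 4 = \frac{c^{2}}{2} - 4 = -4 + \frac{c^{2}}{2}$)
$\frac{1}{y{\left(-14,-6 + T \right)} + \left(\frac{1}{-474} - -264\right)} = \frac{1}{\left(-4 + \frac{\left(-6 - \frac{1}{6}\right)^{2}}{2}\right) + \left(\frac{1}{-474} - -264\right)} = \frac{1}{\left(-4 + \frac{\left(- \frac{37}{6}\right)^{2}}{2}\right) + \left(- \frac{1}{474} + 264\right)} = \frac{1}{\left(-4 + \frac{1}{2} \cdot \frac{1369}{36}\right) + \frac{125135}{474}} = \frac{1}{\left(-4 + \frac{1369}{72}\right) + \frac{125135}{474}} = \frac{1}{\frac{1081}{72} + \frac{125135}{474}} = \frac{1}{\frac{1587019}{5688}} = \frac{5688}{1587019}$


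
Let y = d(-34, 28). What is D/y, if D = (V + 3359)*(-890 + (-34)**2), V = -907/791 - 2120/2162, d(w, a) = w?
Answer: -54536926678/2076601 ≈ -26263.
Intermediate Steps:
V = -1818927/855071 (V = -907*1/791 - 2120*1/2162 = -907/791 - 1060/1081 = -1818927/855071 ≈ -2.1272)
y = -34
D = 109073853356/122153 (D = (-1818927/855071 + 3359)*(-890 + (-34)**2) = 2870364562*(-890 + 1156)/855071 = (2870364562/855071)*266 = 109073853356/122153 ≈ 8.9293e+5)
D/y = (109073853356/122153)/(-34) = (109073853356/122153)*(-1/34) = -54536926678/2076601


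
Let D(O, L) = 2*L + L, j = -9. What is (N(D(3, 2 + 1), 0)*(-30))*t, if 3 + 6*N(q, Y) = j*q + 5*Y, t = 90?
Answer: 37800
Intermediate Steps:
D(O, L) = 3*L
N(q, Y) = -1/2 - 3*q/2 + 5*Y/6 (N(q, Y) = -1/2 + (-9*q + 5*Y)/6 = -1/2 + (-3*q/2 + 5*Y/6) = -1/2 - 3*q/2 + 5*Y/6)
(N(D(3, 2 + 1), 0)*(-30))*t = ((-1/2 - 9*(2 + 1)/2 + (5/6)*0)*(-30))*90 = ((-1/2 - 9*3/2 + 0)*(-30))*90 = ((-1/2 - 3/2*9 + 0)*(-30))*90 = ((-1/2 - 27/2 + 0)*(-30))*90 = -14*(-30)*90 = 420*90 = 37800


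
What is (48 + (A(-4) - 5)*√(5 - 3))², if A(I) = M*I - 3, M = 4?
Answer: 3456 - 2304*√2 ≈ 197.65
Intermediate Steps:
A(I) = -3 + 4*I (A(I) = 4*I - 3 = -3 + 4*I)
(48 + (A(-4) - 5)*√(5 - 3))² = (48 + ((-3 + 4*(-4)) - 5)*√(5 - 3))² = (48 + ((-3 - 16) - 5)*√2)² = (48 + (-19 - 5)*√2)² = (48 - 24*√2)²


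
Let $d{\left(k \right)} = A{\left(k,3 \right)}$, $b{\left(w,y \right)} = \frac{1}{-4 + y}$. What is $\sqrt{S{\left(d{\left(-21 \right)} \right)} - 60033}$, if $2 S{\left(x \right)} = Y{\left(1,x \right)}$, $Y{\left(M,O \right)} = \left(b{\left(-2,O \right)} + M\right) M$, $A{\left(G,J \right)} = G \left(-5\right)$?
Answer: $\frac{3 i \sqrt{68043498}}{101} \approx 245.02 i$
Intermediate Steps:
$A{\left(G,J \right)} = - 5 G$
$d{\left(k \right)} = - 5 k$
$Y{\left(M,O \right)} = M \left(M + \frac{1}{-4 + O}\right)$ ($Y{\left(M,O \right)} = \left(\frac{1}{-4 + O} + M\right) M = \left(M + \frac{1}{-4 + O}\right) M = M \left(M + \frac{1}{-4 + O}\right)$)
$S{\left(x \right)} = \frac{-3 + x}{2 \left(-4 + x\right)}$ ($S{\left(x \right)} = \frac{1 \frac{1}{-4 + x} \left(1 + 1 \left(-4 + x\right)\right)}{2} = \frac{1 \frac{1}{-4 + x} \left(1 + \left(-4 + x\right)\right)}{2} = \frac{1 \frac{1}{-4 + x} \left(-3 + x\right)}{2} = \frac{\frac{1}{-4 + x} \left(-3 + x\right)}{2} = \frac{-3 + x}{2 \left(-4 + x\right)}$)
$\sqrt{S{\left(d{\left(-21 \right)} \right)} - 60033} = \sqrt{\frac{-3 - -105}{2 \left(-4 - -105\right)} - 60033} = \sqrt{\frac{-3 + 105}{2 \left(-4 + 105\right)} - 60033} = \sqrt{\frac{1}{2} \cdot \frac{1}{101} \cdot 102 - 60033} = \sqrt{\frac{51}{101} - 60033} = \sqrt{- \frac{6063282}{101}} = \frac{3 i \sqrt{68043498}}{101}$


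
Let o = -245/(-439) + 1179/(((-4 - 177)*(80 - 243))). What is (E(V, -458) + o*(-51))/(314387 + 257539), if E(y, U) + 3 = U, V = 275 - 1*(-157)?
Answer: -6365824253/7407480889542 ≈ -0.00085938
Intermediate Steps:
o = 7745816/12951817 (o = -245*(-1/439) + 1179/((-181*(-163))) = 245/439 + 1179/29503 = 7745816/12951817 ≈ 0.59805)
V = 432 (V = 275 + 157 = 432)
E(y, U) = -3 + U
(E(V, -458) + o*(-51))/(314387 + 257539) = ((-3 - 458) + (7745816/12951817)*(-51))/(314387 + 257539) = (-461 - 395036616/12951817)/571926 = -6365824253/12951817*1/571926 = -6365824253/7407480889542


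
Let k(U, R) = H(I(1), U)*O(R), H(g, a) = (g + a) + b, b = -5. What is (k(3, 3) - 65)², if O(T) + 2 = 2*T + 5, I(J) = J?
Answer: 5476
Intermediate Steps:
H(g, a) = -5 + a + g (H(g, a) = (g + a) - 5 = (a + g) - 5 = -5 + a + g)
O(T) = 3 + 2*T (O(T) = -2 + (2*T + 5) = -2 + (5 + 2*T) = 3 + 2*T)
k(U, R) = (-4 + U)*(3 + 2*R) (k(U, R) = (-5 + U + 1)*(3 + 2*R) = (-4 + U)*(3 + 2*R))
(k(3, 3) - 65)² = ((-4 + 3)*(3 + 2*3) - 65)² = (-(3 + 6) - 65)² = (-1*9 - 65)² = (-9 - 65)² = (-74)² = 5476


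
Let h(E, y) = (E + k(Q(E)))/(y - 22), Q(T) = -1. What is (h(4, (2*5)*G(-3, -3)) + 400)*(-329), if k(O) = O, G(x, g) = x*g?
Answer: -8949787/68 ≈ -1.3161e+5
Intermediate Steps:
G(x, g) = g*x
h(E, y) = (-1 + E)/(-22 + y) (h(E, y) = (E - 1)/(y - 22) = (-1 + E)/(-22 + y))
(h(4, (2*5)*G(-3, -3)) + 400)*(-329) = ((-1 + 4)/(-22 + (2*5)*(-3*(-3))) + 400)*(-329) = (3/(-22 + 10*9) + 400)*(-329) = (3/(-22 + 90) + 400)*(-329) = (3/68 + 400)*(-329) = (27203/68)*(-329) = -8949787/68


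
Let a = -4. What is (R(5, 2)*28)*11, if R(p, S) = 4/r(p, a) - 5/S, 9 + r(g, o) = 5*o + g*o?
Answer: -5566/7 ≈ -795.14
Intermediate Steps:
r(g, o) = -9 + 5*o + g*o (r(g, o) = -9 + (5*o + g*o) = -9 + 5*o + g*o)
R(p, S) = -5/S + 4/(-29 - 4*p) (R(p, S) = 4/(-9 + 5*(-4) + p*(-4)) - 5/S = 4/(-9 - 20 - 4*p) - 5/S = 4/(-29 - 4*p) - 5/S = -5/S + 4/(-29 - 4*p))
(R(5, 2)*28)*11 = (((145 + 4*2 + 20*5)/(2*(-29 - 4*5)))*28)*11 = (((145 + 8 + 100)/(2*(-29 - 20)))*28)*11 = (((½)*253/(-49))*28)*11 = (((½)*(-1/49)*253)*28)*11 = -253/98*28*11 = -506/7*11 = -5566/7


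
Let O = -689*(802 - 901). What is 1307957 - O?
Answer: 1239746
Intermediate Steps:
O = 68211 (O = -689*(-99) = 68211)
1307957 - O = 1307957 - 1*68211 = 1307957 - 68211 = 1239746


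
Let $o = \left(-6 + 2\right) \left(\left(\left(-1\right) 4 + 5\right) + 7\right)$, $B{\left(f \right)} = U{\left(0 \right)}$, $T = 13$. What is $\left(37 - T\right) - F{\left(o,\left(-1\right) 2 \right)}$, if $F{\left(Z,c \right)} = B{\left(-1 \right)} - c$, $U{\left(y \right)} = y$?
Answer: $22$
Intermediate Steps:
$B{\left(f \right)} = 0$
$o = -32$ ($o = - 4 \left(\left(-4 + 5\right) + 7\right) = - 4 \left(1 + 7\right) = \left(-4\right) 8 = -32$)
$F{\left(Z,c \right)} = - c$ ($F{\left(Z,c \right)} = 0 - c = - c$)
$\left(37 - T\right) - F{\left(o,\left(-1\right) 2 \right)} = \left(37 - 13\right) - - \left(-1\right) 2 = \left(37 - 13\right) - \left(-1\right) \left(-2\right) = 24 - 2 = 22$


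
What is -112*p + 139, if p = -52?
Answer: 5963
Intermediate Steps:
-112*p + 139 = -112*(-52) + 139 = 5824 + 139 = 5963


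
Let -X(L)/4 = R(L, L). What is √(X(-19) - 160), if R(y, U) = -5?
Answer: 2*I*√35 ≈ 11.832*I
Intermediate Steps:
X(L) = 20 (X(L) = -4*(-5) = 20)
√(X(-19) - 160) = √(20 - 160) = √(-140) = 2*I*√35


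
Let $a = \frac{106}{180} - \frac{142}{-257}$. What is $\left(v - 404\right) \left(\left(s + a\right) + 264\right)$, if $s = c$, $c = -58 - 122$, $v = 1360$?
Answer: $\frac{941335438}{11565} \approx 81395.0$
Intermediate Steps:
$a = \frac{26401}{23130}$ ($a = 106 \cdot \frac{1}{180} - - \frac{142}{257} = \frac{53}{90} + \frac{142}{257} = \frac{26401}{23130} \approx 1.1414$)
$c = -180$ ($c = -58 - 122 = -180$)
$s = -180$
$\left(v - 404\right) \left(\left(s + a\right) + 264\right) = \left(1360 - 404\right) \left(\left(-180 + \frac{26401}{23130}\right) + 264\right) = 956 \left(- \frac{4136999}{23130} + 264\right) = 956 \cdot \frac{1969321}{23130} = \frac{941335438}{11565}$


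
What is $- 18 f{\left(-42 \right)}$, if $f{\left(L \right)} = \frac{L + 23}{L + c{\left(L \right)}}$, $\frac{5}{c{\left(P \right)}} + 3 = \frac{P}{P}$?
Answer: $- \frac{684}{89} \approx -7.6854$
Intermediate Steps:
$c{\left(P \right)} = - \frac{5}{2}$ ($c{\left(P \right)} = \frac{5}{-3 + \frac{P}{P}} = \frac{5}{-3 + 1} = \frac{5}{-2} = 5 \left(- \frac{1}{2}\right) = - \frac{5}{2}$)
$f{\left(L \right)} = \frac{23 + L}{- \frac{5}{2} + L}$ ($f{\left(L \right)} = \frac{L + 23}{L - \frac{5}{2}} = \frac{23 + L}{- \frac{5}{2} + L}$)
$- 18 f{\left(-42 \right)} = - 18 \frac{2 \left(23 - 42\right)}{-5 + 2 \left(-42\right)} = - 18 \cdot 2 \frac{1}{-5 - 84} \left(-19\right) = - 18 \cdot 2 \frac{1}{-89} \left(-19\right) = - 18 \cdot 2 \left(- \frac{1}{89}\right) \left(-19\right) = \left(-18\right) \frac{38}{89} = - \frac{684}{89}$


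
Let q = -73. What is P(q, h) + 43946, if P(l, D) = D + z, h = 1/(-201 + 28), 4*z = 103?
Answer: 30428447/692 ≈ 43972.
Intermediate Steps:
z = 103/4 (z = (¼)*103 = 103/4 ≈ 25.750)
h = -1/173 (h = 1/(-173) = -1/173 ≈ -0.0057803)
P(l, D) = 103/4 + D (P(l, D) = D + 103/4 = 103/4 + D)
P(q, h) + 43946 = (103/4 - 1/173) + 43946 = 17815/692 + 43946 = 30428447/692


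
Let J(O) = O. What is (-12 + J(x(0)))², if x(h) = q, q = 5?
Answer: 49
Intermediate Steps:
x(h) = 5
(-12 + J(x(0)))² = (-12 + 5)² = (-7)² = 49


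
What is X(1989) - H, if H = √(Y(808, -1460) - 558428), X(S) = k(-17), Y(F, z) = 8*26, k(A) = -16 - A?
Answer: 1 - 2*I*√139555 ≈ 1.0 - 747.14*I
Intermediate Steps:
Y(F, z) = 208
X(S) = 1 (X(S) = -16 - 1*(-17) = -16 + 17 = 1)
H = 2*I*√139555 (H = √(208 - 558428) = √(-558220) = 2*I*√139555 ≈ 747.14*I)
X(1989) - H = 1 - 2*I*√139555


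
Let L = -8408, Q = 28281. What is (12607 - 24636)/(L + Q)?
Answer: -12029/19873 ≈ -0.60529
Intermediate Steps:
(12607 - 24636)/(L + Q) = (12607 - 24636)/(-8408 + 28281) = -12029/19873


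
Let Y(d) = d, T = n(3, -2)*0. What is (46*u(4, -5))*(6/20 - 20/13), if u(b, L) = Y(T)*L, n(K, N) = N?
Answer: 0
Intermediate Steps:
T = 0 (T = -2*0 = 0)
u(b, L) = 0 (u(b, L) = 0*L = 0)
(46*u(4, -5))*(6/20 - 20/13) = (46*0)*(6/20 - 20/13) = 0*(6*(1/20) - 20*1/13) = 0*(3/10 - 20/13) = 0*(-161/130) = 0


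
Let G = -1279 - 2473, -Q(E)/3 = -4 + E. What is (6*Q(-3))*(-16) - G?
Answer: 1736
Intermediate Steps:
Q(E) = 12 - 3*E (Q(E) = -3*(-4 + E) = 12 - 3*E)
G = -3752
(6*Q(-3))*(-16) - G = (6*(12 - 3*(-3)))*(-16) - 1*(-3752) = (6*(12 + 9))*(-16) + 3752 = (6*21)*(-16) + 3752 = 126*(-16) + 3752 = -2016 + 3752 = 1736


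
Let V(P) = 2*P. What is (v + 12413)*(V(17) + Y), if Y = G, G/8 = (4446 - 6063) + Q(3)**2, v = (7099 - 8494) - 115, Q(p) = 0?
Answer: -140670506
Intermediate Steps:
v = -1510 (v = -1395 - 115 = -1510)
G = -12936 (G = 8*((4446 - 6063) + 0**2) = 8*(-1617 + 0) = 8*(-1617) = -12936)
Y = -12936
(v + 12413)*(V(17) + Y) = (-1510 + 12413)*(2*17 - 12936) = 10903*(34 - 12936) = 10903*(-12902) = -140670506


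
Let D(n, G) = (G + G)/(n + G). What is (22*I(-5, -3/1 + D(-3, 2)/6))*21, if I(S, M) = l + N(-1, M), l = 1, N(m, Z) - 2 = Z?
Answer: -308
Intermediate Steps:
N(m, Z) = 2 + Z
D(n, G) = 2*G/(G + n) (D(n, G) = (2*G)/(G + n) = 2*G/(G + n))
I(S, M) = 3 + M (I(S, M) = 1 + (2 + M) = 3 + M)
(22*I(-5, -3/1 + D(-3, 2)/6))*21 = (22*(3 + (-3/1 + (2*2/(2 - 3))/6)))*21 = (22*(3 + (-3*1 + (2*2/(-1))*(⅙))))*21 = (22*(3 + (-3 + (2*2*(-1))*(⅙))))*21 = (22*(3 + (-3 - 4*⅙)))*21 = (22*(3 + (-3 - ⅔)))*21 = (22*(3 - 11/3))*21 = (22*(-⅔))*21 = -44/3*21 = -308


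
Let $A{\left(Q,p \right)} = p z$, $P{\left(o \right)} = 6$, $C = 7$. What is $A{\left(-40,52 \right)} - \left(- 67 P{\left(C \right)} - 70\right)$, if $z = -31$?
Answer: $-1140$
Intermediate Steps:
$A{\left(Q,p \right)} = - 31 p$ ($A{\left(Q,p \right)} = p \left(-31\right) = - 31 p$)
$A{\left(-40,52 \right)} - \left(- 67 P{\left(C \right)} - 70\right) = \left(-31\right) 52 - \left(\left(-67\right) 6 - 70\right) = -1612 - \left(-402 - 70\right) = -1612 - -472 = -1612 + 472 = -1140$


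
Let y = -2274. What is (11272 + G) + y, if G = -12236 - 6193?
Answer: -9431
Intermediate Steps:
G = -18429
(11272 + G) + y = (11272 - 18429) - 2274 = -7157 - 2274 = -9431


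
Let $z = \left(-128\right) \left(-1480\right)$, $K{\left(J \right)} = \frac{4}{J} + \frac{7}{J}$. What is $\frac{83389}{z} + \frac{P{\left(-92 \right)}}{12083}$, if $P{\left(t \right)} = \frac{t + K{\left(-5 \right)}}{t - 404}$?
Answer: $\frac{6247276645}{14191821824} \approx 0.4402$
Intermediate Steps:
$K{\left(J \right)} = \frac{11}{J}$
$P{\left(t \right)} = \frac{- \frac{11}{5} + t}{-404 + t}$ ($P{\left(t \right)} = \frac{t + \frac{11}{-5}}{t - 404} = \frac{t + 11 \left(- \frac{1}{5}\right)}{-404 + t} = \frac{t - \frac{11}{5}}{-404 + t} = \frac{- \frac{11}{5} + t}{-404 + t}$)
$z = 189440$
$\frac{83389}{z} + \frac{P{\left(-92 \right)}}{12083} = \frac{83389}{189440} + \frac{\frac{1}{-404 - 92} \left(- \frac{11}{5} - 92\right)}{12083} = 83389 \cdot \frac{1}{189440} + \frac{1}{-496} \left(- \frac{471}{5}\right) \frac{1}{12083} = \frac{83389}{189440} + \left(- \frac{1}{496}\right) \left(- \frac{471}{5}\right) \frac{1}{12083} = \frac{83389}{189440} + \frac{471}{2480} \cdot \frac{1}{12083} = \frac{83389}{189440} + \frac{471}{29965840} = \frac{6247276645}{14191821824}$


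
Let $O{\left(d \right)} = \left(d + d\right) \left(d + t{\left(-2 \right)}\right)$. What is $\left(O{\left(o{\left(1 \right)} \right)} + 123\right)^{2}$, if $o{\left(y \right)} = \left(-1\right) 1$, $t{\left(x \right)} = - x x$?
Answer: $17689$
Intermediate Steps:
$t{\left(x \right)} = - x^{2}$
$o{\left(y \right)} = -1$
$O{\left(d \right)} = 2 d \left(-4 + d\right)$ ($O{\left(d \right)} = \left(d + d\right) \left(d - \left(-2\right)^{2}\right) = 2 d \left(d - 4\right) = 2 d \left(-4 + d\right)$)
$\left(O{\left(o{\left(1 \right)} \right)} + 123\right)^{2} = \left(2 \left(-1\right) \left(-4 - 1\right) + 123\right)^{2} = \left(2 \left(-1\right) \left(-5\right) + 123\right)^{2} = \left(10 + 123\right)^{2} = 133^{2} = 17689$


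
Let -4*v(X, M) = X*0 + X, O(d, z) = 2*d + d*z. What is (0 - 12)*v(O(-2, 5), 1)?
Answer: -42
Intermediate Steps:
v(X, M) = -X/4 (v(X, M) = -(X*0 + X)/4 = -(0 + X)/4 = -X/4)
(0 - 12)*v(O(-2, 5), 1) = (0 - 12)*(-(-1)*(2 + 5)/2) = -(-3)*(-2*7) = -(-3)*(-14) = -12*7/2 = -42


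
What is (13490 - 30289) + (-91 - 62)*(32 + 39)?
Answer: -27662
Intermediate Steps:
(13490 - 30289) + (-91 - 62)*(32 + 39) = -16799 - 153*71 = -16799 - 10863 = -27662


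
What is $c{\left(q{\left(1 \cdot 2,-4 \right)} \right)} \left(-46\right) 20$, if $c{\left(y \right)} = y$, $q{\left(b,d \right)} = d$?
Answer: $3680$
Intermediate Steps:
$c{\left(q{\left(1 \cdot 2,-4 \right)} \right)} \left(-46\right) 20 = \left(-4\right) \left(-46\right) 20 = 184 \cdot 20 = 3680$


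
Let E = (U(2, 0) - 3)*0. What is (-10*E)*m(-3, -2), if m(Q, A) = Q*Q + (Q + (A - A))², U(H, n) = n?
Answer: 0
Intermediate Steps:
m(Q, A) = 2*Q² (m(Q, A) = Q² + (Q + 0)² = Q² + Q² = 2*Q²)
E = 0 (E = (0 - 3)*0 = -3*0 = 0)
(-10*E)*m(-3, -2) = (-10*0)*(2*(-3)²) = 0*(2*9) = 0*18 = 0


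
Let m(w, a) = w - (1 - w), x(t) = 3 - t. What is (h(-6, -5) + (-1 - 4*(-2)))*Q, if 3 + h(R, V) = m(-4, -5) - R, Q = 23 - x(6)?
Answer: 26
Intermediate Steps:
m(w, a) = -1 + 2*w (m(w, a) = w + (-1 + w) = -1 + 2*w)
Q = 26 (Q = 23 - (3 - 1*6) = 23 - (3 - 6) = 23 - 1*(-3) = 23 + 3 = 26)
h(R, V) = -12 - R (h(R, V) = -3 + ((-1 + 2*(-4)) - R) = -3 + ((-1 - 8) - R) = -3 + (-9 - R) = -12 - R)
(h(-6, -5) + (-1 - 4*(-2)))*Q = ((-12 - 1*(-6)) + (-1 - 4*(-2)))*26 = ((-12 + 6) + (-1 + 8))*26 = (-6 + 7)*26 = 1*26 = 26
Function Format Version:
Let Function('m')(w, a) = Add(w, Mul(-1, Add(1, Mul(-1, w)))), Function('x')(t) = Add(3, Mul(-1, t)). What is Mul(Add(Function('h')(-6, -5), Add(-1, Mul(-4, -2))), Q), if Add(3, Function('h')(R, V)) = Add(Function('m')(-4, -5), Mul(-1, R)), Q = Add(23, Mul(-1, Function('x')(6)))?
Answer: 26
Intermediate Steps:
Function('m')(w, a) = Add(-1, Mul(2, w)) (Function('m')(w, a) = Add(w, Add(-1, w)) = Add(-1, Mul(2, w)))
Q = 26 (Q = Add(23, Mul(-1, Add(3, Mul(-1, 6)))) = Add(23, Mul(-1, Add(3, -6))) = Add(23, Mul(-1, -3)) = Add(23, 3) = 26)
Function('h')(R, V) = Add(-12, Mul(-1, R)) (Function('h')(R, V) = Add(-3, Add(Add(-1, Mul(2, -4)), Mul(-1, R))) = Add(-3, Add(Add(-1, -8), Mul(-1, R))) = Add(-3, Add(-9, Mul(-1, R))) = Add(-12, Mul(-1, R)))
Mul(Add(Function('h')(-6, -5), Add(-1, Mul(-4, -2))), Q) = Mul(Add(Add(-12, Mul(-1, -6)), Add(-1, Mul(-4, -2))), 26) = Mul(Add(Add(-12, 6), Add(-1, 8)), 26) = Mul(Add(-6, 7), 26) = Mul(1, 26) = 26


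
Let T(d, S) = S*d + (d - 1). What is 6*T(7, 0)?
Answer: 36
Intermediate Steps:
T(d, S) = -1 + d + S*d (T(d, S) = S*d + (-1 + d) = -1 + d + S*d)
6*T(7, 0) = 6*(-1 + 7 + 0*7) = 6*(-1 + 7 + 0) = 6*6 = 36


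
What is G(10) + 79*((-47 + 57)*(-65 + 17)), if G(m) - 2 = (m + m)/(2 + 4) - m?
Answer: -113774/3 ≈ -37925.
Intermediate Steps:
G(m) = 2 - 2*m/3 (G(m) = 2 + ((m + m)/(2 + 4) - m) = 2 + ((2*m)/6 - m) = 2 + ((2*m)*(⅙) - m) = 2 + (m/3 - m) = 2 - 2*m/3)
G(10) + 79*((-47 + 57)*(-65 + 17)) = (2 - ⅔*10) + 79*((-47 + 57)*(-65 + 17)) = (2 - 20/3) + 79*(10*(-48)) = -14/3 + 79*(-480) = -14/3 - 37920 = -113774/3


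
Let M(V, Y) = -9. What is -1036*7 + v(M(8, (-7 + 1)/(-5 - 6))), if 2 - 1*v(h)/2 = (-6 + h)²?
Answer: -7698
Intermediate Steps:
v(h) = 4 - 2*(-6 + h)²
-1036*7 + v(M(8, (-7 + 1)/(-5 - 6))) = -1036*7 + (4 - 2*(-6 - 9)²) = -7252 + (4 - 2*(-15)²) = -7252 + (4 - 2*225) = -7252 + (4 - 450) = -7252 - 446 = -7698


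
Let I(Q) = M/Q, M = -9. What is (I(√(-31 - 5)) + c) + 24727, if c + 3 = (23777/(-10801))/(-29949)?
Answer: 7997698503653/323479149 + 3*I/2 ≈ 24724.0 + 1.5*I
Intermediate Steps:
I(Q) = -9/Q
c = -970413670/323479149 (c = -3 + (23777/(-10801))/(-29949) = -3 + (23777*(-1/10801))*(-1/29949) = -3 - 23777/10801*(-1/29949) = -3 + 23777/323479149 = -970413670/323479149 ≈ -2.9999)
(I(√(-31 - 5)) + c) + 24727 = (-9/√(-31 - 5) - 970413670/323479149) + 24727 = (-9*(-I/6) - 970413670/323479149) + 24727 = (-(-3)*I/2 - 970413670/323479149) + 24727 = (3*I/2 - 970413670/323479149) + 24727 = (-970413670/323479149 + 3*I/2) + 24727 = 7997698503653/323479149 + 3*I/2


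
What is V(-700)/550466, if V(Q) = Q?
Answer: -50/39319 ≈ -0.0012717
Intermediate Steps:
V(-700)/550466 = -700/550466 = -700*1/550466 = -50/39319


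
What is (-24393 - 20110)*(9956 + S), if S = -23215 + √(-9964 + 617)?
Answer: 590065277 - 44503*I*√9347 ≈ 5.9007e+8 - 4.3025e+6*I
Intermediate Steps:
S = -23215 + I*√9347 (S = -23215 + √(-9347) = -23215 + I*√9347 ≈ -23215.0 + 96.68*I)
(-24393 - 20110)*(9956 + S) = (-24393 - 20110)*(9956 + (-23215 + I*√9347)) = -44503*(-13259 + I*√9347) = 590065277 - 44503*I*√9347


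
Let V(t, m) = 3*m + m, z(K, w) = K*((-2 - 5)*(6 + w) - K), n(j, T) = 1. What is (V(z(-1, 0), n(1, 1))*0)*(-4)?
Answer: 0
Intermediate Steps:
z(K, w) = K*(-42 - K - 7*w) (z(K, w) = K*(-7*(6 + w) - K) = K*((-42 - 7*w) - K) = K*(-42 - K - 7*w))
V(t, m) = 4*m
(V(z(-1, 0), n(1, 1))*0)*(-4) = ((4*1)*0)*(-4) = (4*0)*(-4) = 0*(-4) = 0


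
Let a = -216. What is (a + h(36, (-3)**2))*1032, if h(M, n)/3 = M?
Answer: -111456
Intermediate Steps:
h(M, n) = 3*M
(a + h(36, (-3)**2))*1032 = (-216 + 3*36)*1032 = (-216 + 108)*1032 = -108*1032 = -111456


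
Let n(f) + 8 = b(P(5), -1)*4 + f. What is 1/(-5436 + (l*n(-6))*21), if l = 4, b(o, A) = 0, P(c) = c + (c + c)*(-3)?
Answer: -1/6612 ≈ -0.00015124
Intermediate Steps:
P(c) = -5*c (P(c) = c + (2*c)*(-3) = c - 6*c = -5*c)
n(f) = -8 + f (n(f) = -8 + (0*4 + f) = -8 + (0 + f) = -8 + f)
1/(-5436 + (l*n(-6))*21) = 1/(-5436 + (4*(-8 - 6))*21) = 1/(-5436 + (4*(-14))*21) = 1/(-5436 - 56*21) = 1/(-5436 - 1176) = 1/(-6612) = -1/6612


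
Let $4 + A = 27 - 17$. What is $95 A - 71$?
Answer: $499$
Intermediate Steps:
$A = 6$ ($A = -4 + \left(27 - 17\right) = -4 + 10 = 6$)
$95 A - 71 = 95 \cdot 6 - 71 = 570 - 71 = 499$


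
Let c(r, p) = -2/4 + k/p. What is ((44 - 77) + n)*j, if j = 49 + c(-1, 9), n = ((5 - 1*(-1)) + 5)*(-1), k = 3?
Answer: -6446/3 ≈ -2148.7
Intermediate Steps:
c(r, p) = -½ + 3/p (c(r, p) = -2/4 + 3/p = -2*¼ + 3/p = -½ + 3/p)
n = -11 (n = ((5 + 1) + 5)*(-1) = (6 + 5)*(-1) = 11*(-1) = -11)
j = 293/6 (j = 49 + (½)*(6 - 1*9)/9 = 49 + (½)*(⅑)*(6 - 9) = 49 + (½)*(⅑)*(-3) = 49 - ⅙ = 293/6 ≈ 48.833)
((44 - 77) + n)*j = ((44 - 77) - 11)*(293/6) = (-33 - 11)*(293/6) = -44*293/6 = -6446/3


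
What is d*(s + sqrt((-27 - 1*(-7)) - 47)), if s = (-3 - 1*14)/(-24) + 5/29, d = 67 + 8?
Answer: 15325/232 + 75*I*sqrt(67) ≈ 66.056 + 613.9*I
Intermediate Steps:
d = 75
s = 613/696 (s = (-3 - 14)*(-1/24) + 5*(1/29) = -17*(-1/24) + 5/29 = 17/24 + 5/29 = 613/696 ≈ 0.88075)
d*(s + sqrt((-27 - 1*(-7)) - 47)) = 75*(613/696 + sqrt((-27 - 1*(-7)) - 47)) = 75*(613/696 + sqrt((-27 + 7) - 47)) = 75*(613/696 + sqrt(-20 - 47)) = 75*(613/696 + sqrt(-67)) = 75*(613/696 + I*sqrt(67)) = 15325/232 + 75*I*sqrt(67)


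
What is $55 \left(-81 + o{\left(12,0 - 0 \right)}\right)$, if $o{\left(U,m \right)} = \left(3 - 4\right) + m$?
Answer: $-4510$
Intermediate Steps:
$o{\left(U,m \right)} = -1 + m$
$55 \left(-81 + o{\left(12,0 - 0 \right)}\right) = 55 \left(-81 + \left(-1 + \left(0 - 0\right)\right)\right) = 55 \left(-81 + \left(-1 + \left(0 + 0\right)\right)\right) = 55 \left(-81 + \left(-1 + 0\right)\right) = 55 \left(-81 - 1\right) = 55 \left(-82\right) = -4510$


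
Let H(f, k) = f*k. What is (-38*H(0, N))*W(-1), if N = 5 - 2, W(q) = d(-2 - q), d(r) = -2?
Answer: 0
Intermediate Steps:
W(q) = -2
N = 3
(-38*H(0, N))*W(-1) = -0*3*(-2) = -38*0*(-2) = 0*(-2) = 0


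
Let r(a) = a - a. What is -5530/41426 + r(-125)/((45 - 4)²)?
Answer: -395/2959 ≈ -0.13349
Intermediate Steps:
r(a) = 0
-5530/41426 + r(-125)/((45 - 4)²) = -5530/41426 + 0/((45 - 4)²) = -5530*1/41426 + 0/(41²) = -395/2959 + 0/1681 = -395/2959 + 0*(1/1681) = -395/2959 + 0 = -395/2959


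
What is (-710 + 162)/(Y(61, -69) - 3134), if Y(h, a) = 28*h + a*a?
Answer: -548/3335 ≈ -0.16432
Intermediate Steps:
Y(h, a) = a**2 + 28*h (Y(h, a) = 28*h + a**2 = a**2 + 28*h)
(-710 + 162)/(Y(61, -69) - 3134) = (-710 + 162)/(((-69)**2 + 28*61) - 3134) = -548/((4761 + 1708) - 3134) = -548/(6469 - 3134) = -548/3335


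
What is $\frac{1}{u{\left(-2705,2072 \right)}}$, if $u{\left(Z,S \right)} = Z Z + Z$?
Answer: $\frac{1}{7314320} \approx 1.3672 \cdot 10^{-7}$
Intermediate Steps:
$u{\left(Z,S \right)} = Z + Z^{2}$ ($u{\left(Z,S \right)} = Z^{2} + Z = Z + Z^{2}$)
$\frac{1}{u{\left(-2705,2072 \right)}} = \frac{1}{\left(-2705\right) \left(1 - 2705\right)} = \frac{1}{\left(-2705\right) \left(-2704\right)} = \frac{1}{7314320}$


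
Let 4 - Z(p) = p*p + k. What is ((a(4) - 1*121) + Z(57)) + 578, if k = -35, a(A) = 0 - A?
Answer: -2757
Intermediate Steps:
a(A) = -A
Z(p) = 39 - p**2 (Z(p) = 4 - (p*p - 35) = 4 - (p**2 - 35) = 4 - (-35 + p**2) = 4 + (35 - p**2) = 39 - p**2)
((a(4) - 1*121) + Z(57)) + 578 = ((-1*4 - 1*121) + (39 - 1*57**2)) + 578 = ((-4 - 121) + (39 - 1*3249)) + 578 = (-125 + (39 - 3249)) + 578 = (-125 - 3210) + 578 = -3335 + 578 = -2757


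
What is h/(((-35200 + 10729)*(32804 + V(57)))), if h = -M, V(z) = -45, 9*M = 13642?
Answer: 13642/7214809401 ≈ 1.8908e-6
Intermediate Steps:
M = 13642/9 (M = (⅑)*13642 = 13642/9 ≈ 1515.8)
h = -13642/9 (h = -1*13642/9 = -13642/9 ≈ -1515.8)
h/(((-35200 + 10729)*(32804 + V(57)))) = -13642*1/((-35200 + 10729)*(32804 - 45))/9 = -13642/(9*((-24471*32759))) = -13642/9/(-801645489) = -13642/9*(-1/801645489) = 13642/7214809401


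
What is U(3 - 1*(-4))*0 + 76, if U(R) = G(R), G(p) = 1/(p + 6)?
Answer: 76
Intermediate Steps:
G(p) = 1/(6 + p)
U(R) = 1/(6 + R)
U(3 - 1*(-4))*0 + 76 = 0/(6 + (3 - 1*(-4))) + 76 = 0/(6 + (3 + 4)) + 76 = 0/(6 + 7) + 76 = 0/13 + 76 = (1/13)*0 + 76 = 0 + 76 = 76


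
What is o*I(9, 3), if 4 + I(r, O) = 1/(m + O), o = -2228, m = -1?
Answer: 7798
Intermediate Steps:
I(r, O) = -4 + 1/(-1 + O)
o*I(9, 3) = -2228*(5 - 4*3)/(-1 + 3) = -2228*(5 - 12)/2 = -1114*(-7) = -2228*(-7/2) = 7798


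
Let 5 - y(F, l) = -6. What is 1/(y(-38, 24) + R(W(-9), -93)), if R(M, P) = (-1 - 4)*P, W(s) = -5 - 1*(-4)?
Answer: 1/476 ≈ 0.0021008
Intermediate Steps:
W(s) = -1 (W(s) = -5 + 4 = -1)
y(F, l) = 11 (y(F, l) = 5 - 1*(-6) = 5 + 6 = 11)
R(M, P) = -5*P
1/(y(-38, 24) + R(W(-9), -93)) = 1/(11 - 5*(-93)) = 1/(11 + 465) = 1/476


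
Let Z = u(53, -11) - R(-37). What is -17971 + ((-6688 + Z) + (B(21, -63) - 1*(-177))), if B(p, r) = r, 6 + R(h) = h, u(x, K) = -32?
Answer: -24534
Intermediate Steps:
R(h) = -6 + h
Z = 11 (Z = -32 - (-6 - 37) = -32 - 1*(-43) = -32 + 43 = 11)
-17971 + ((-6688 + Z) + (B(21, -63) - 1*(-177))) = -17971 + ((-6688 + 11) + (-63 - 1*(-177))) = -17971 + (-6677 + (-63 + 177)) = -17971 + (-6677 + 114) = -17971 - 6563 = -24534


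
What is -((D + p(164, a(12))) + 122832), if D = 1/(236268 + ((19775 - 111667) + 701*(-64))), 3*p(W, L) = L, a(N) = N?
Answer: -12223656033/99512 ≈ -1.2284e+5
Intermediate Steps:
p(W, L) = L/3
D = 1/99512 (D = 1/(236268 + (-91892 - 44864)) = 1/(236268 - 136756) = 1/99512 ≈ 1.0049e-5)
-((D + p(164, a(12))) + 122832) = -((1/99512 + (⅓)*12) + 122832) = -((1/99512 + 4) + 122832) = -(398049/99512 + 122832) = -1*12223656033/99512 = -12223656033/99512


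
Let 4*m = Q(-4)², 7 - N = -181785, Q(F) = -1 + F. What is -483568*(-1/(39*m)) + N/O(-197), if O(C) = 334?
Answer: 411647024/162825 ≈ 2528.2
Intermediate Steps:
N = 181792 (N = 7 - 1*(-181785) = 7 + 181785 = 181792)
m = 25/4 (m = (-1 - 4)²/4 = (¼)*(-5)² = (¼)*25 = 25/4 ≈ 6.2500)
-483568*(-1/(39*m)) + N/O(-197) = -483568/((25/4)*(-39)) + 181792/334 = -483568/(-975/4) + 181792*(1/334) = -483568*(-4/975) + 90896/167 = 1934272/975 + 90896/167 = 411647024/162825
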